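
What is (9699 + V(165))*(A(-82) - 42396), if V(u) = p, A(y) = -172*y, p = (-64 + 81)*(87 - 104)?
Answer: -266227720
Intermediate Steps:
p = -289 (p = 17*(-17) = -289)
V(u) = -289
(9699 + V(165))*(A(-82) - 42396) = (9699 - 289)*(-172*(-82) - 42396) = 9410*(14104 - 42396) = 9410*(-28292) = -266227720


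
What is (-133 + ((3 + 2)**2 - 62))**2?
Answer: 28900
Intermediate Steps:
(-133 + ((3 + 2)**2 - 62))**2 = (-133 + (5**2 - 62))**2 = (-133 + (25 - 62))**2 = (-133 - 37)**2 = (-170)**2 = 28900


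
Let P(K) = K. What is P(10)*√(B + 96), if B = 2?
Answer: 70*√2 ≈ 98.995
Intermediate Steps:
P(10)*√(B + 96) = 10*√(2 + 96) = 10*√98 = 10*(7*√2) = 70*√2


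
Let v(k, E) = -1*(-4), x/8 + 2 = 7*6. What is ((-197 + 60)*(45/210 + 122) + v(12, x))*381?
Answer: -89287731/14 ≈ -6.3777e+6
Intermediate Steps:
x = 320 (x = -16 + 8*(7*6) = -16 + 8*42 = -16 + 336 = 320)
v(k, E) = 4
((-197 + 60)*(45/210 + 122) + v(12, x))*381 = ((-197 + 60)*(45/210 + 122) + 4)*381 = (-137*(45*(1/210) + 122) + 4)*381 = (-137*(3/14 + 122) + 4)*381 = (-137*1711/14 + 4)*381 = (-234407/14 + 4)*381 = -234351/14*381 = -89287731/14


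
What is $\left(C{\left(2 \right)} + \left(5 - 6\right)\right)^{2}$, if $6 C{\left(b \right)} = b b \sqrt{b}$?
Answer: $\frac{17}{9} - \frac{4 \sqrt{2}}{3} \approx 0.0032708$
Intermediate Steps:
$C{\left(b \right)} = \frac{b^{\frac{5}{2}}}{6}$ ($C{\left(b \right)} = \frac{b b \sqrt{b}}{6} = \frac{b^{2} \sqrt{b}}{6} = \frac{b^{\frac{5}{2}}}{6}$)
$\left(C{\left(2 \right)} + \left(5 - 6\right)\right)^{2} = \left(\frac{2^{\frac{5}{2}}}{6} + \left(5 - 6\right)\right)^{2} = \left(\frac{4 \sqrt{2}}{6} - 1\right)^{2} = \left(\frac{2 \sqrt{2}}{3} - 1\right)^{2} = \left(-1 + \frac{2 \sqrt{2}}{3}\right)^{2}$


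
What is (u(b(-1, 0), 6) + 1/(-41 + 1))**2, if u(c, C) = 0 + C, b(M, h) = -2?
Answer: 57121/1600 ≈ 35.701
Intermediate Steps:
u(c, C) = C
(u(b(-1, 0), 6) + 1/(-41 + 1))**2 = (6 + 1/(-41 + 1))**2 = (6 + 1/(-40))**2 = (6 - 1/40)**2 = (239/40)**2 = 57121/1600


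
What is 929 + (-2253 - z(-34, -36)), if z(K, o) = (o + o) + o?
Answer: -1216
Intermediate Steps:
z(K, o) = 3*o (z(K, o) = 2*o + o = 3*o)
929 + (-2253 - z(-34, -36)) = 929 + (-2253 - 3*(-36)) = 929 + (-2253 - 1*(-108)) = 929 + (-2253 + 108) = 929 - 2145 = -1216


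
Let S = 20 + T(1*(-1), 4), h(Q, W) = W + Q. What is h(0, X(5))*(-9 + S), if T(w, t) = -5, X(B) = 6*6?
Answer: 216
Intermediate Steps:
X(B) = 36
h(Q, W) = Q + W
S = 15 (S = 20 - 5 = 15)
h(0, X(5))*(-9 + S) = (0 + 36)*(-9 + 15) = 36*6 = 216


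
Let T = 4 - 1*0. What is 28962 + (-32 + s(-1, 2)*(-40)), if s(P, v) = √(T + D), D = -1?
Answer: 28930 - 40*√3 ≈ 28861.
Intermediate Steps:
T = 4 (T = 4 + 0 = 4)
s(P, v) = √3 (s(P, v) = √(4 - 1) = √3)
28962 + (-32 + s(-1, 2)*(-40)) = 28962 + (-32 + √3*(-40)) = 28962 + (-32 - 40*√3) = 28930 - 40*√3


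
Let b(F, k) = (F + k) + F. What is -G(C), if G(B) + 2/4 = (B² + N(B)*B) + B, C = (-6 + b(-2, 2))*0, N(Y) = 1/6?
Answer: ½ ≈ 0.50000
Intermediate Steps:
b(F, k) = k + 2*F
N(Y) = ⅙
C = 0 (C = (-6 + (2 + 2*(-2)))*0 = (-6 + (2 - 4))*0 = (-6 - 2)*0 = -8*0 = 0)
G(B) = -½ + B² + 7*B/6 (G(B) = -½ + ((B² + B/6) + B) = -½ + (B² + 7*B/6) = -½ + B² + 7*B/6)
-G(C) = -(-½ + 0² + (7/6)*0) = -(-½ + 0 + 0) = -1*(-½) = ½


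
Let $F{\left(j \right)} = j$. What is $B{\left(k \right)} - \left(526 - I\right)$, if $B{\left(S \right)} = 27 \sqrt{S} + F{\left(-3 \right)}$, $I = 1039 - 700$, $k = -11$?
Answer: $-190 + 27 i \sqrt{11} \approx -190.0 + 89.549 i$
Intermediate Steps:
$I = 339$
$B{\left(S \right)} = -3 + 27 \sqrt{S}$ ($B{\left(S \right)} = 27 \sqrt{S} - 3 = -3 + 27 \sqrt{S}$)
$B{\left(k \right)} - \left(526 - I\right) = \left(-3 + 27 \sqrt{-11}\right) - \left(526 - 339\right) = \left(-3 + 27 i \sqrt{11}\right) - \left(526 - 339\right) = \left(-3 + 27 i \sqrt{11}\right) - 187 = -190 + 27 i \sqrt{11}$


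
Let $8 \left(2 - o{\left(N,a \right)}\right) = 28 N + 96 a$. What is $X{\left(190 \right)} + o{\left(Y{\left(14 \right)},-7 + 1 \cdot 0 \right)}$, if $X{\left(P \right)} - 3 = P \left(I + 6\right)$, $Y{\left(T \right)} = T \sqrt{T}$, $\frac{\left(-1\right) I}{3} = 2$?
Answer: $89 - 49 \sqrt{14} \approx -94.341$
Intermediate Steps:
$I = -6$ ($I = \left(-3\right) 2 = -6$)
$Y{\left(T \right)} = T^{\frac{3}{2}}$
$X{\left(P \right)} = 3$ ($X{\left(P \right)} = 3 + P \left(-6 + 6\right) = 3 + P 0 = 3 + 0 = 3$)
$o{\left(N,a \right)} = 2 - 12 a - \frac{7 N}{2}$ ($o{\left(N,a \right)} = 2 - \frac{28 N + 96 a}{8} = 2 - \left(12 a + \frac{7 N}{2}\right) = 2 - 12 a - \frac{7 N}{2}$)
$X{\left(190 \right)} + o{\left(Y{\left(14 \right)},-7 + 1 \cdot 0 \right)} = 3 - \left(-2 + 12 \left(-7 + 1 \cdot 0\right) + 49 \sqrt{14}\right) = 3 - \left(-2 + 12 \left(-7 + 0\right) + \frac{7}{2} \cdot 14 \sqrt{14}\right) = 3 - \left(-86 + 49 \sqrt{14}\right) = 3 + \left(2 + 84 - 49 \sqrt{14}\right) = 3 + \left(86 - 49 \sqrt{14}\right) = 89 - 49 \sqrt{14}$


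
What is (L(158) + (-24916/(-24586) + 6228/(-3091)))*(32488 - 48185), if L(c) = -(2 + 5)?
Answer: 433860466509/3454333 ≈ 1.2560e+5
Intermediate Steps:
L(c) = -7
(L(158) + (-24916/(-24586) + 6228/(-3091)))*(32488 - 48185) = (-7 + (-24916/(-24586) + 6228/(-3091)))*(32488 - 48185) = (-7 + (-24916*(-1/24586) + 6228*(-1/3091)))*(-15697) = (-7 + (12458/12293 - 6228/3091))*(-15697) = (-7 - 38053126/37997663)*(-15697) = -304036767/37997663*(-15697) = 433860466509/3454333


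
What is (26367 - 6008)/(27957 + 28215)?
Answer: 20359/56172 ≈ 0.36244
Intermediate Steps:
(26367 - 6008)/(27957 + 28215) = 20359/56172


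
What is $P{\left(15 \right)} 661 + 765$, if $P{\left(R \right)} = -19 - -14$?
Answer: $-2540$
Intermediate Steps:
$P{\left(R \right)} = -5$ ($P{\left(R \right)} = -19 + 14 = -5$)
$P{\left(15 \right)} 661 + 765 = \left(-5\right) 661 + 765 = -3305 + 765 = -2540$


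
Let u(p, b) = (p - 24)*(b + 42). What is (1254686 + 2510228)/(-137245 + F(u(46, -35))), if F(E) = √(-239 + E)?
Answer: -51671562193/1883619011 - 1882457*I*√85/9418095055 ≈ -27.432 - 0.0018428*I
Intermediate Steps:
u(p, b) = (-24 + p)*(42 + b)
(1254686 + 2510228)/(-137245 + F(u(46, -35))) = (1254686 + 2510228)/(-137245 + √(-239 + (-1008 - 24*(-35) + 42*46 - 35*46))) = 3764914/(-137245 + √(-239 + (-1008 + 840 + 1932 - 1610))) = 3764914/(-137245 + √(-239 + 154)) = 3764914/(-137245 + √(-85)) = 3764914/(-137245 + I*√85)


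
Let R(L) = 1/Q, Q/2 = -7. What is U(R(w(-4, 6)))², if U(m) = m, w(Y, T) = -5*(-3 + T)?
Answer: 1/196 ≈ 0.0051020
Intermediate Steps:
Q = -14 (Q = 2*(-7) = -14)
w(Y, T) = 15 - 5*T
R(L) = -1/14 (R(L) = 1/(-14) = -1/14)
U(R(w(-4, 6)))² = (-1/14)² = 1/196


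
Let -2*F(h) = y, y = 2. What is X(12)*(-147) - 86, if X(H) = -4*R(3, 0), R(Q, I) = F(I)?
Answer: -674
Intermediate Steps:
F(h) = -1 (F(h) = -½*2 = -1)
R(Q, I) = -1
X(H) = 4 (X(H) = -4*(-1) = 4)
X(12)*(-147) - 86 = 4*(-147) - 86 = -588 - 86 = -674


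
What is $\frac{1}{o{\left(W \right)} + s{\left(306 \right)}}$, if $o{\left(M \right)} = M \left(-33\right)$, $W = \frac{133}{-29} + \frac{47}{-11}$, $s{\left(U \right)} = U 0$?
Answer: $\frac{29}{8478} \approx 0.0034206$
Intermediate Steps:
$s{\left(U \right)} = 0$
$W = - \frac{2826}{319}$ ($W = 133 \left(- \frac{1}{29}\right) + 47 \left(- \frac{1}{11}\right) = - \frac{133}{29} - \frac{47}{11} = - \frac{2826}{319} \approx -8.8589$)
$o{\left(M \right)} = - 33 M$
$\frac{1}{o{\left(W \right)} + s{\left(306 \right)}} = \frac{1}{\left(-33\right) \left(- \frac{2826}{319}\right) + 0} = \frac{1}{\frac{8478}{29} + 0} = \frac{1}{\frac{8478}{29}} = \frac{29}{8478}$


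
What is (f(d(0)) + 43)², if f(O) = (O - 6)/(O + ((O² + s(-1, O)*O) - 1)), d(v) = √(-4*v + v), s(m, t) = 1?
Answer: 2401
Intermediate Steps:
d(v) = √3*√(-v) (d(v) = √(-3*v) = √3*√(-v))
f(O) = (-6 + O)/(-1 + O² + 2*O) (f(O) = (O - 6)/(O + ((O² + 1*O) - 1)) = (-6 + O)/(O + ((O² + O) - 1)) = (-6 + O)/(O + ((O + O²) - 1)) = (-6 + O)/(O + (-1 + O + O²)) = (-6 + O)/(-1 + O² + 2*O))
(f(d(0)) + 43)² = ((-6 + √3*√(-1*0))/(-1 + (√3*√(-1*0))² + 2*(√3*√(-1*0))) + 43)² = ((-6 + √3*√0)/(-1 + (√3*√0)² + 2*(√3*√0)) + 43)² = ((-6 + √3*0)/(-1 + (√3*0)² + 2*(√3*0)) + 43)² = ((-6 + 0)/(-1 + 0² + 2*0) + 43)² = (-6/(-1 + 0 + 0) + 43)² = (-6/(-1) + 43)² = (-1*(-6) + 43)² = (6 + 43)² = 49² = 2401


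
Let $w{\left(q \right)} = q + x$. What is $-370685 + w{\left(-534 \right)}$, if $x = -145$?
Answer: $-371364$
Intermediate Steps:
$w{\left(q \right)} = -145 + q$ ($w{\left(q \right)} = q - 145 = -145 + q$)
$-370685 + w{\left(-534 \right)} = -370685 - 679 = -371364$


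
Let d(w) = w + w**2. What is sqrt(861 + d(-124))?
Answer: sqrt(16113) ≈ 126.94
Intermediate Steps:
sqrt(861 + d(-124)) = sqrt(861 - 124*(1 - 124)) = sqrt(861 - 124*(-123)) = sqrt(861 + 15252) = sqrt(16113)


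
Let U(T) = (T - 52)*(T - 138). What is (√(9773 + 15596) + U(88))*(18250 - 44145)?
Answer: 46611000 - 25895*√25369 ≈ 4.2487e+7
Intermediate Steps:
U(T) = (-138 + T)*(-52 + T) (U(T) = (-52 + T)*(-138 + T) = (-138 + T)*(-52 + T))
(√(9773 + 15596) + U(88))*(18250 - 44145) = (√(9773 + 15596) + (7176 + 88² - 190*88))*(18250 - 44145) = (√25369 + (7176 + 7744 - 16720))*(-25895) = (√25369 - 1800)*(-25895) = (-1800 + √25369)*(-25895) = 46611000 - 25895*√25369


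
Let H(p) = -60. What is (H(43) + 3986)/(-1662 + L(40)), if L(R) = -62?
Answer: -1963/862 ≈ -2.2773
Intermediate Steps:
(H(43) + 3986)/(-1662 + L(40)) = (-60 + 3986)/(-1662 - 62) = 3926/(-1724) = 3926*(-1/1724) = -1963/862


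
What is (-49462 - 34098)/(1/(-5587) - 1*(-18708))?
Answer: -93369944/20904319 ≈ -4.4665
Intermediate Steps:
(-49462 - 34098)/(1/(-5587) - 1*(-18708)) = -83560/(-1/5587 + 18708) = -83560/104521595/5587 = -83560*5587/104521595 = -93369944/20904319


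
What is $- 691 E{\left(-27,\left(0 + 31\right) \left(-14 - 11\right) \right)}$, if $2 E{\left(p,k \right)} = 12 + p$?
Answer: $\frac{10365}{2} \approx 5182.5$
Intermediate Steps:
$E{\left(p,k \right)} = 6 + \frac{p}{2}$ ($E{\left(p,k \right)} = \frac{12 + p}{2} = 6 + \frac{p}{2}$)
$- 691 E{\left(-27,\left(0 + 31\right) \left(-14 - 11\right) \right)} = - 691 \left(6 + \frac{1}{2} \left(-27\right)\right) = - 691 \left(6 - \frac{27}{2}\right) = \left(-691\right) \left(- \frac{15}{2}\right) = \frac{10365}{2}$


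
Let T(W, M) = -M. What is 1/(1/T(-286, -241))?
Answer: 241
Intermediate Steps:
1/(1/T(-286, -241)) = 1/(1/(-1*(-241))) = 1/(1/241) = 241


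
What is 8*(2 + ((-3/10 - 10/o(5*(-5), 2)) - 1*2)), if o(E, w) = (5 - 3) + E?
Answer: 124/115 ≈ 1.0783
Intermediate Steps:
o(E, w) = 2 + E
8*(2 + ((-3/10 - 10/o(5*(-5), 2)) - 1*2)) = 8*(2 + ((-3/10 - 10/(2 + 5*(-5))) - 1*2)) = 8*(2 + ((-3*1/10 - 10/(2 - 25)) - 2)) = 8*(2 + ((-3/10 - 10/(-23)) - 2)) = 8*(2 + ((-3/10 - 10*(-1/23)) - 2)) = 8*(2 + ((-3/10 + 10/23) - 2)) = 8*(2 + (31/230 - 2)) = 8*(2 - 429/230) = 8*(31/230) = 124/115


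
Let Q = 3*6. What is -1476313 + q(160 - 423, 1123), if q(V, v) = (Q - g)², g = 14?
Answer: -1476297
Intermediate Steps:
Q = 18
q(V, v) = 16 (q(V, v) = (18 - 1*14)² = (18 - 14)² = 4² = 16)
-1476313 + q(160 - 423, 1123) = -1476313 + 16 = -1476297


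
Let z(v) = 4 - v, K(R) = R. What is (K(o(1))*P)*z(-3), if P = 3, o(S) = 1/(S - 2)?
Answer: -21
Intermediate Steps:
o(S) = 1/(-2 + S)
(K(o(1))*P)*z(-3) = (3/(-2 + 1))*(4 - 1*(-3)) = (3/(-1))*(4 + 3) = -1*3*7 = -3*7 = -21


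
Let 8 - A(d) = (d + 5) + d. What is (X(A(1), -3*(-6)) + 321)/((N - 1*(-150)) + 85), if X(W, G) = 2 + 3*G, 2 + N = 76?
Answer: 377/309 ≈ 1.2201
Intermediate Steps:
N = 74 (N = -2 + 76 = 74)
A(d) = 3 - 2*d (A(d) = 8 - ((d + 5) + d) = 8 - ((5 + d) + d) = 8 - (5 + 2*d) = 8 + (-5 - 2*d) = 3 - 2*d)
(X(A(1), -3*(-6)) + 321)/((N - 1*(-150)) + 85) = ((2 + 3*(-3*(-6))) + 321)/((74 - 1*(-150)) + 85) = ((2 + 3*18) + 321)/((74 + 150) + 85) = ((2 + 54) + 321)/(224 + 85) = (56 + 321)/309 = 377*(1/309) = 377/309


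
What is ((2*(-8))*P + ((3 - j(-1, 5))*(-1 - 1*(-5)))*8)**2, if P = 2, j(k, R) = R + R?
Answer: 65536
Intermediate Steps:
j(k, R) = 2*R
((2*(-8))*P + ((3 - j(-1, 5))*(-1 - 1*(-5)))*8)**2 = ((2*(-8))*2 + ((3 - 2*5)*(-1 - 1*(-5)))*8)**2 = (-16*2 + ((3 - 1*10)*(-1 + 5))*8)**2 = (-32 + ((3 - 10)*4)*8)**2 = (-32 - 7*4*8)**2 = (-32 - 28*8)**2 = (-32 - 224)**2 = (-256)**2 = 65536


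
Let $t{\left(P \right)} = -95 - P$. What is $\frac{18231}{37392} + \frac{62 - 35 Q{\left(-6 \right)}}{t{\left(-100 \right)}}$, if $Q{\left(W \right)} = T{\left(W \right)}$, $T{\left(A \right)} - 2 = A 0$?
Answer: $- \frac{69327}{62320} \approx -1.1124$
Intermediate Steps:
$T{\left(A \right)} = 2$ ($T{\left(A \right)} = 2 + A 0 = 2 + 0 = 2$)
$Q{\left(W \right)} = 2$
$\frac{18231}{37392} + \frac{62 - 35 Q{\left(-6 \right)}}{t{\left(-100 \right)}} = \frac{18231}{37392} + \frac{62 - 70}{-95 - -100} = 18231 \cdot \frac{1}{37392} + \frac{62 - 70}{-95 + 100} = \frac{6077}{12464} - \frac{8}{5} = - \frac{69327}{62320}$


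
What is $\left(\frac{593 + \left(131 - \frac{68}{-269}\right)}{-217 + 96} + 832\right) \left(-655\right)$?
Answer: $- \frac{17610293320}{32549} \approx -5.4104 \cdot 10^{5}$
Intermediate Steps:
$\left(\frac{593 + \left(131 - \frac{68}{-269}\right)}{-217 + 96} + 832\right) \left(-655\right) = \left(\frac{593 + \left(131 - 68 \left(- \frac{1}{269}\right)\right)}{-121} + 832\right) \left(-655\right) = \left(\left(593 + \left(131 - - \frac{68}{269}\right)\right) \left(- \frac{1}{121}\right) + 832\right) \left(-655\right) = \left(\left(593 + \left(131 + \frac{68}{269}\right)\right) \left(- \frac{1}{121}\right) + 832\right) \left(-655\right) = \left(\left(593 + \frac{35307}{269}\right) \left(- \frac{1}{121}\right) + 832\right) \left(-655\right) = \left(\frac{194824}{269} \left(- \frac{1}{121}\right) + 832\right) \left(-655\right) = \left(- \frac{194824}{32549} + 832\right) \left(-655\right) = \frac{26885944}{32549} \left(-655\right) = - \frac{17610293320}{32549}$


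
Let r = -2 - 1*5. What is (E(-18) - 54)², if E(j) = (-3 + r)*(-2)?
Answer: 1156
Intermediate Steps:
r = -7 (r = -2 - 5 = -7)
E(j) = 20 (E(j) = (-3 - 7)*(-2) = -10*(-2) = 20)
(E(-18) - 54)² = (20 - 54)² = (-34)² = 1156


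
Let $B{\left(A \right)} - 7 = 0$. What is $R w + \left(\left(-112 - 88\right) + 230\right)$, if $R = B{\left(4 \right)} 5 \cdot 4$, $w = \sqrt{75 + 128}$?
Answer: $30 + 140 \sqrt{203} \approx 2024.7$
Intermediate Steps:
$B{\left(A \right)} = 7$ ($B{\left(A \right)} = 7 + 0 = 7$)
$w = \sqrt{203} \approx 14.248$
$R = 140$ ($R = 7 \cdot 5 \cdot 4 = 35 \cdot 4 = 140$)
$R w + \left(\left(-112 - 88\right) + 230\right) = 140 \sqrt{203} + \left(\left(-112 - 88\right) + 230\right) = 140 \sqrt{203} + \left(-200 + 230\right) = 140 \sqrt{203} + 30 = 30 + 140 \sqrt{203}$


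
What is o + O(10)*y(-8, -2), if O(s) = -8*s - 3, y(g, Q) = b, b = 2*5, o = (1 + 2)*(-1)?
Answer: -833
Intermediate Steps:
o = -3 (o = 3*(-1) = -3)
b = 10
y(g, Q) = 10
O(s) = -3 - 8*s
o + O(10)*y(-8, -2) = -3 + (-3 - 8*10)*10 = -3 + (-3 - 80)*10 = -3 - 83*10 = -3 - 830 = -833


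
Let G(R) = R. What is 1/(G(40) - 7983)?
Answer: -1/7943 ≈ -0.00012590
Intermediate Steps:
1/(G(40) - 7983) = 1/(40 - 7983) = 1/(-7943) = -1/7943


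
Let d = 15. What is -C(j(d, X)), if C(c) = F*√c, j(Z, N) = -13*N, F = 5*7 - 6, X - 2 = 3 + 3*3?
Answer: -29*I*√182 ≈ -391.23*I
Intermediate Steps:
X = 14 (X = 2 + (3 + 3*3) = 2 + (3 + 9) = 2 + 12 = 14)
F = 29 (F = 35 - 6 = 29)
C(c) = 29*√c
-C(j(d, X)) = -29*√(-13*14) = -29*√(-182) = -29*I*√182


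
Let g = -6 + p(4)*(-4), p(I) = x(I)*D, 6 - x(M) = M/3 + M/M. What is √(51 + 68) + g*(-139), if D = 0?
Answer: 834 + √119 ≈ 844.91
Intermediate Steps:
x(M) = 5 - M/3 (x(M) = 6 - (M/3 + M/M) = 6 - (M*(⅓) + 1) = 6 - (M/3 + 1) = 6 - (1 + M/3) = 6 + (-1 - M/3) = 5 - M/3)
p(I) = 0 (p(I) = (5 - I/3)*0 = 0)
g = -6 (g = -6 + 0*(-4) = -6 + 0 = -6)
√(51 + 68) + g*(-139) = √(51 + 68) - 6*(-139) = √119 + 834 = 834 + √119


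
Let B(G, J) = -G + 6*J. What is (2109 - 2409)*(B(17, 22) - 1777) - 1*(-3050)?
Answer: 501650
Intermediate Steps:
(2109 - 2409)*(B(17, 22) - 1777) - 1*(-3050) = (2109 - 2409)*((-1*17 + 6*22) - 1777) - 1*(-3050) = -300*((-17 + 132) - 1777) + 3050 = -300*(115 - 1777) + 3050 = -300*(-1662) + 3050 = 498600 + 3050 = 501650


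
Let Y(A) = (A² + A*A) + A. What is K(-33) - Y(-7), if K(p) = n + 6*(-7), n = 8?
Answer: -125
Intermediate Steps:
K(p) = -34 (K(p) = 8 + 6*(-7) = 8 - 42 = -34)
Y(A) = A + 2*A² (Y(A) = (A² + A²) + A = 2*A² + A = A + 2*A²)
K(-33) - Y(-7) = -34 - (-7)*(1 + 2*(-7)) = -34 - (-7)*(1 - 14) = -34 - (-7)*(-13) = -34 - 1*91 = -34 - 91 = -125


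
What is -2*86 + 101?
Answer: -71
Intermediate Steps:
-2*86 + 101 = -172 + 101 = -71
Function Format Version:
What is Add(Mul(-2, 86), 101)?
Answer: -71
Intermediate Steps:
Add(Mul(-2, 86), 101) = Add(-172, 101) = -71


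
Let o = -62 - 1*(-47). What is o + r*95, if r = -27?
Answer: -2580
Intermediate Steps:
o = -15 (o = -62 + 47 = -15)
o + r*95 = -15 - 27*95 = -15 - 2565 = -2580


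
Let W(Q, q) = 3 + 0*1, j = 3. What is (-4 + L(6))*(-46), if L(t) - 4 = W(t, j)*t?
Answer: -828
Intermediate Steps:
W(Q, q) = 3 (W(Q, q) = 3 + 0 = 3)
L(t) = 4 + 3*t
(-4 + L(6))*(-46) = (-4 + (4 + 3*6))*(-46) = (-4 + (4 + 18))*(-46) = (-4 + 22)*(-46) = 18*(-46) = -828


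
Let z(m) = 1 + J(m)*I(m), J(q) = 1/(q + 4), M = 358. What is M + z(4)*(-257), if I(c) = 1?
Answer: 551/8 ≈ 68.875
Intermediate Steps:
J(q) = 1/(4 + q)
z(m) = 1 + 1/(4 + m)
M + z(4)*(-257) = 358 + ((5 + 4)/(4 + 4))*(-257) = 358 + (9/8)*(-257) = 358 - 2313/8 = 551/8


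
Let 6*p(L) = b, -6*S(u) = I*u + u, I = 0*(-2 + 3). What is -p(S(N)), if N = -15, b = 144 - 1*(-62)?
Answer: -103/3 ≈ -34.333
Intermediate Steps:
I = 0 (I = 0*1 = 0)
b = 206 (b = 144 + 62 = 206)
S(u) = -u/6 (S(u) = -(0*u + u)/6 = -(0 + u)/6 = -u/6)
p(L) = 103/3 (p(L) = (⅙)*206 = 103/3)
-p(S(N)) = -1*103/3 = -103/3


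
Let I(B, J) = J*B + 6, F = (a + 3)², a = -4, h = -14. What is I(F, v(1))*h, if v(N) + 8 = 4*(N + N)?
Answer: -84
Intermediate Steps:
v(N) = -8 + 8*N (v(N) = -8 + 4*(N + N) = -8 + 4*(2*N) = -8 + 8*N)
F = 1 (F = (-4 + 3)² = (-1)² = 1)
I(B, J) = 6 + B*J (I(B, J) = B*J + 6 = 6 + B*J)
I(F, v(1))*h = (6 + 1*(-8 + 8*1))*(-14) = (6 + 1*(-8 + 8))*(-14) = (6 + 1*0)*(-14) = (6 + 0)*(-14) = 6*(-14) = -84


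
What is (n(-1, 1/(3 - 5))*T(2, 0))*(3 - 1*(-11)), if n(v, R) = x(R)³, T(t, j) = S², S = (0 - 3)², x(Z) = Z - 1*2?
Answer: -70875/4 ≈ -17719.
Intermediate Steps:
x(Z) = -2 + Z (x(Z) = Z - 2 = -2 + Z)
S = 9 (S = (-3)² = 9)
T(t, j) = 81 (T(t, j) = 9² = 81)
n(v, R) = (-2 + R)³
(n(-1, 1/(3 - 5))*T(2, 0))*(3 - 1*(-11)) = ((-2 + 1/(3 - 5))³*81)*(3 - 1*(-11)) = ((-2 + 1/(-2))³*81)*(3 + 11) = ((-2 - ½)³*81)*14 = ((-5/2)³*81)*14 = -125/8*81*14 = -10125/8*14 = -70875/4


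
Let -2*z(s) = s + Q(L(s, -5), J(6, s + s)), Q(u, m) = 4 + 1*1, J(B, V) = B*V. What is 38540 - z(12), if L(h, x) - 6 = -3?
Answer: 77097/2 ≈ 38549.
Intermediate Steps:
L(h, x) = 3 (L(h, x) = 6 - 3 = 3)
Q(u, m) = 5 (Q(u, m) = 4 + 1 = 5)
z(s) = -5/2 - s/2 (z(s) = -(s + 5)/2 = -(5 + s)/2 = -5/2 - s/2)
38540 - z(12) = 38540 - (-5/2 - ½*12) = 38540 - (-5/2 - 6) = 38540 - 1*(-17/2) = 38540 + 17/2 = 77097/2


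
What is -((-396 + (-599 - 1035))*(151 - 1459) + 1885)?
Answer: -2657125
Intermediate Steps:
-((-396 + (-599 - 1035))*(151 - 1459) + 1885) = -((-396 - 1634)*(-1308) + 1885) = -(-2030*(-1308) + 1885) = -(2655240 + 1885) = -1*2657125 = -2657125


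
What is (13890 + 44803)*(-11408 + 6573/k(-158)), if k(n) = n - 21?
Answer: -120238773265/179 ≈ -6.7172e+8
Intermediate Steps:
k(n) = -21 + n
(13890 + 44803)*(-11408 + 6573/k(-158)) = (13890 + 44803)*(-11408 + 6573/(-21 - 158)) = 58693*(-11408 + 6573/(-179)) = 58693*(-11408 + 6573*(-1/179)) = 58693*(-11408 - 6573/179) = 58693*(-2048605/179) = -120238773265/179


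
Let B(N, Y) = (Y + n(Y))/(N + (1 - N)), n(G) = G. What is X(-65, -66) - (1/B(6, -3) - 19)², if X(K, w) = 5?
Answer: -13045/36 ≈ -362.36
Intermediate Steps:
B(N, Y) = 2*Y (B(N, Y) = (Y + Y)/(N + (1 - N)) = (2*Y)/1 = (2*Y)*1 = 2*Y)
X(-65, -66) - (1/B(6, -3) - 19)² = 5 - (1/(2*(-3)) - 19)² = 5 - (1/(-6) - 19)² = 5 - (-⅙ - 19)² = 5 - (-115/6)² = 5 - 1*13225/36 = 5 - 13225/36 = -13045/36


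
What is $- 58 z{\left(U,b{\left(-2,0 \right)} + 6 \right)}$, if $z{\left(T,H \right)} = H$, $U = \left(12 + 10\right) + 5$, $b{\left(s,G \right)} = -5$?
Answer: $-58$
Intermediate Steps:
$U = 27$ ($U = 22 + 5 = 27$)
$- 58 z{\left(U,b{\left(-2,0 \right)} + 6 \right)} = - 58 \left(-5 + 6\right) = \left(-58\right) 1 = -58$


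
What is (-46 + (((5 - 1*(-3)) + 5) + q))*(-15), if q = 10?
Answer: 345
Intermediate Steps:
(-46 + (((5 - 1*(-3)) + 5) + q))*(-15) = (-46 + (((5 - 1*(-3)) + 5) + 10))*(-15) = (-46 + (((5 + 3) + 5) + 10))*(-15) = (-46 + ((8 + 5) + 10))*(-15) = (-46 + (13 + 10))*(-15) = (-46 + 23)*(-15) = -23*(-15) = 345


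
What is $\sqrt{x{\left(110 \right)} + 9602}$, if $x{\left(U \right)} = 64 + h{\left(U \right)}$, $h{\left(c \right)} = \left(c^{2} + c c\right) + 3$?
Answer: $\sqrt{33869} \approx 184.04$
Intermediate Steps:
$h{\left(c \right)} = 3 + 2 c^{2}$ ($h{\left(c \right)} = \left(c^{2} + c^{2}\right) + 3 = 2 c^{2} + 3 = 3 + 2 c^{2}$)
$x{\left(U \right)} = 67 + 2 U^{2}$ ($x{\left(U \right)} = 64 + \left(3 + 2 U^{2}\right) = 67 + 2 U^{2}$)
$\sqrt{x{\left(110 \right)} + 9602} = \sqrt{\left(67 + 2 \cdot 110^{2}\right) + 9602} = \sqrt{\left(67 + 2 \cdot 12100\right) + 9602} = \sqrt{\left(67 + 24200\right) + 9602} = \sqrt{24267 + 9602} = \sqrt{33869}$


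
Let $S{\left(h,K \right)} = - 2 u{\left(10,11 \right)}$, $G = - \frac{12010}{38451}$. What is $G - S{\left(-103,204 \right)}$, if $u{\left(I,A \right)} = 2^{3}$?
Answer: $\frac{603206}{38451} \approx 15.688$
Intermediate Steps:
$G = - \frac{12010}{38451}$ ($G = \left(-12010\right) \frac{1}{38451} = - \frac{12010}{38451} \approx -0.31235$)
$u{\left(I,A \right)} = 8$
$S{\left(h,K \right)} = -16$ ($S{\left(h,K \right)} = \left(-2\right) 8 = -16$)
$G - S{\left(-103,204 \right)} = - \frac{12010}{38451} - -16 = - \frac{12010}{38451} + 16 = \frac{603206}{38451}$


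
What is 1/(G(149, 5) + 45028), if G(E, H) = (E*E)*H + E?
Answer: 1/156182 ≈ 6.4028e-6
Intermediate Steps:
G(E, H) = E + H*E² (G(E, H) = E²*H + E = H*E² + E = E + H*E²)
1/(G(149, 5) + 45028) = 1/(149*(1 + 149*5) + 45028) = 1/(149*(1 + 745) + 45028) = 1/(149*746 + 45028) = 1/(111154 + 45028) = 1/156182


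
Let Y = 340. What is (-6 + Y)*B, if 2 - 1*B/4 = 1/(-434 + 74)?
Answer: 120407/45 ≈ 2675.7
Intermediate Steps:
B = 721/90 (B = 8 - 4/(-434 + 74) = 8 - 4/(-360) = 8 - 4*(-1/360) = 8 + 1/90 = 721/90 ≈ 8.0111)
(-6 + Y)*B = (-6 + 340)*(721/90) = 334*(721/90) = 120407/45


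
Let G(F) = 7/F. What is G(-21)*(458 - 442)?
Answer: -16/3 ≈ -5.3333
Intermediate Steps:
G(-21)*(458 - 442) = (7/(-21))*(458 - 442) = (7*(-1/21))*16 = -⅓*16 = -16/3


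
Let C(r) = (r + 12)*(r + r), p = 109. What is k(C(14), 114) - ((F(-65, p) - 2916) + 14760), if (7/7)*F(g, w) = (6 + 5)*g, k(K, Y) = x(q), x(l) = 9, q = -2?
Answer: -11120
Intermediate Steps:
C(r) = 2*r*(12 + r) (C(r) = (12 + r)*(2*r) = 2*r*(12 + r))
k(K, Y) = 9
F(g, w) = 11*g (F(g, w) = (6 + 5)*g = 11*g)
k(C(14), 114) - ((F(-65, p) - 2916) + 14760) = 9 - ((11*(-65) - 2916) + 14760) = 9 - ((-715 - 2916) + 14760) = 9 - (-3631 + 14760) = 9 - 1*11129 = 9 - 11129 = -11120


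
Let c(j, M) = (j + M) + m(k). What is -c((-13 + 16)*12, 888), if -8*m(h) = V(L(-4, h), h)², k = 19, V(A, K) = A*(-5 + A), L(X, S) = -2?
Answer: -1799/2 ≈ -899.50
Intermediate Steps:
m(h) = -49/2 (m(h) = -4*(-5 - 2)²/8 = -(-2*(-7))²/8 = -⅛*14² = -⅛*196 = -49/2)
c(j, M) = -49/2 + M + j (c(j, M) = (j + M) - 49/2 = (M + j) - 49/2 = -49/2 + M + j)
-c((-13 + 16)*12, 888) = -(-49/2 + 888 + (-13 + 16)*12) = -(-49/2 + 888 + 3*12) = -(-49/2 + 888 + 36) = -1*1799/2 = -1799/2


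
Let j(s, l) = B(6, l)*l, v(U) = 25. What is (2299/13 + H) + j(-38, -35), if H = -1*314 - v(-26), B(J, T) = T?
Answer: 13817/13 ≈ 1062.8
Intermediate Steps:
j(s, l) = l² (j(s, l) = l*l = l²)
H = -339 (H = -1*314 - 1*25 = -314 - 25 = -339)
(2299/13 + H) + j(-38, -35) = (2299/13 - 339) + (-35)² = (2299*(1/13) - 339) + 1225 = (2299/13 - 339) + 1225 = -2108/13 + 1225 = 13817/13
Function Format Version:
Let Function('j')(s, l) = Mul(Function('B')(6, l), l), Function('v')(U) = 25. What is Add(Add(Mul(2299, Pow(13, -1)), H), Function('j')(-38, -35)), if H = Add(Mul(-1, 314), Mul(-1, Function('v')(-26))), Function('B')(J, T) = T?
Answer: Rational(13817, 13) ≈ 1062.8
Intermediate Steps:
Function('j')(s, l) = Pow(l, 2) (Function('j')(s, l) = Mul(l, l) = Pow(l, 2))
H = -339 (H = Add(Mul(-1, 314), Mul(-1, 25)) = Add(-314, -25) = -339)
Add(Add(Mul(2299, Pow(13, -1)), H), Function('j')(-38, -35)) = Add(Add(Mul(2299, Pow(13, -1)), -339), Pow(-35, 2)) = Add(Add(Mul(2299, Rational(1, 13)), -339), 1225) = Add(Add(Rational(2299, 13), -339), 1225) = Add(Rational(-2108, 13), 1225) = Rational(13817, 13)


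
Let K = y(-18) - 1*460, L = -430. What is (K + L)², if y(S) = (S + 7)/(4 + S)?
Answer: 154977601/196 ≈ 7.9070e+5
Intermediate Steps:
y(S) = (7 + S)/(4 + S)
K = -6429/14 (K = (7 - 18)/(4 - 18) - 1*460 = -11/(-14) - 460 = -1/14*(-11) - 460 = 11/14 - 460 = -6429/14 ≈ -459.21)
(K + L)² = (-6429/14 - 430)² = (-12449/14)² = 154977601/196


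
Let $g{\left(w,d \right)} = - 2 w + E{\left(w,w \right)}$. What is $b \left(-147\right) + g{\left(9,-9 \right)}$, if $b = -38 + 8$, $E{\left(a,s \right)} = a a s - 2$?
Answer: $5119$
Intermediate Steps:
$E{\left(a,s \right)} = -2 + s a^{2}$ ($E{\left(a,s \right)} = a^{2} s - 2 = s a^{2} - 2 = -2 + s a^{2}$)
$g{\left(w,d \right)} = -2 + w^{3} - 2 w$ ($g{\left(w,d \right)} = - 2 w + \left(-2 + w w^{2}\right) = - 2 w + \left(-2 + w^{3}\right) = -2 + w^{3} - 2 w$)
$b = -30$
$b \left(-147\right) + g{\left(9,-9 \right)} = \left(-30\right) \left(-147\right) - \left(20 - 729\right) = 4410 - -709 = 4410 + 709 = 5119$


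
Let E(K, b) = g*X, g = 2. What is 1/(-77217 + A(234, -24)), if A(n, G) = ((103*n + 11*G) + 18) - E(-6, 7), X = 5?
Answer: -1/53371 ≈ -1.8737e-5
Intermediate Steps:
E(K, b) = 10 (E(K, b) = 2*5 = 10)
A(n, G) = 8 + 11*G + 103*n (A(n, G) = ((103*n + 11*G) + 18) - 1*10 = ((11*G + 103*n) + 18) - 10 = (18 + 11*G + 103*n) - 10 = 8 + 11*G + 103*n)
1/(-77217 + A(234, -24)) = 1/(-77217 + (8 + 11*(-24) + 103*234)) = 1/(-77217 + (8 - 264 + 24102)) = 1/(-77217 + 23846) = 1/(-53371) = -1/53371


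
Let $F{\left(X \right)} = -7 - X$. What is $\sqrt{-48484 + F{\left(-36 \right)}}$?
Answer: $i \sqrt{48455} \approx 220.13 i$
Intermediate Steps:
$\sqrt{-48484 + F{\left(-36 \right)}} = \sqrt{-48484 - -29} = \sqrt{-48484 + \left(-7 + 36\right)} = \sqrt{-48484 + 29} = \sqrt{-48455} = i \sqrt{48455}$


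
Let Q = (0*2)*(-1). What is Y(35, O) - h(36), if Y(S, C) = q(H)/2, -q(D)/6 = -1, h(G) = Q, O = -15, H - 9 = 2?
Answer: 3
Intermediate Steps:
H = 11 (H = 9 + 2 = 11)
Q = 0 (Q = 0*(-1) = 0)
h(G) = 0
q(D) = 6 (q(D) = -6*(-1) = 6)
Y(S, C) = 3 (Y(S, C) = 6/2 = 6*(½) = 3)
Y(35, O) - h(36) = 3 - 1*0 = 3 + 0 = 3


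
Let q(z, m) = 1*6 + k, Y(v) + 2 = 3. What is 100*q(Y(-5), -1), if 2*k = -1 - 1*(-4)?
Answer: 750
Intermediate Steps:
k = 3/2 (k = (-1 - 1*(-4))/2 = (-1 + 4)/2 = (½)*3 = 3/2 ≈ 1.5000)
Y(v) = 1 (Y(v) = -2 + 3 = 1)
q(z, m) = 15/2 (q(z, m) = 1*6 + 3/2 = 6 + 3/2 = 15/2)
100*q(Y(-5), -1) = 100*(15/2) = 750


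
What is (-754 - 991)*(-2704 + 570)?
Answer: 3723830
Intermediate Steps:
(-754 - 991)*(-2704 + 570) = -1745*(-2134) = 3723830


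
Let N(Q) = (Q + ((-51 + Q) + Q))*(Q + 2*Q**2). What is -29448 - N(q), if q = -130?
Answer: 14819022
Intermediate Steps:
N(Q) = (-51 + 3*Q)*(Q + 2*Q**2) (N(Q) = (Q + (-51 + 2*Q))*(Q + 2*Q**2) = (-51 + 3*Q)*(Q + 2*Q**2))
-29448 - N(q) = -29448 - 3*(-130)*(-17 - 33*(-130) + 2*(-130)**2) = -29448 - 3*(-130)*(-17 + 4290 + 2*16900) = -29448 - 3*(-130)*(-17 + 4290 + 33800) = -29448 - 3*(-130)*38073 = -29448 - 1*(-14848470) = -29448 + 14848470 = 14819022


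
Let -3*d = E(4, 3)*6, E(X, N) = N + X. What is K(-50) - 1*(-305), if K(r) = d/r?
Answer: 7632/25 ≈ 305.28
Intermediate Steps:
d = -14 (d = -(3 + 4)*6/3 = -7*6/3 = -⅓*42 = -14)
K(r) = -14/r
K(-50) - 1*(-305) = -14/(-50) - 1*(-305) = -14*(-1/50) + 305 = 7/25 + 305 = 7632/25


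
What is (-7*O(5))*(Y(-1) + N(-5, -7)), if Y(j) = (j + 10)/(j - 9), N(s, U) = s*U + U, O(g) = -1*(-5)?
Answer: -1897/2 ≈ -948.50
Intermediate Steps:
O(g) = 5
N(s, U) = U + U*s (N(s, U) = U*s + U = U + U*s)
Y(j) = (10 + j)/(-9 + j)
(-7*O(5))*(Y(-1) + N(-5, -7)) = (-7*5)*((10 - 1)/(-9 - 1) - 7*(1 - 5)) = -35*(9/(-10) - 7*(-4)) = -35*(-⅒*9 + 28) = -35*(-9/10 + 28) = -35*271/10 = -1897/2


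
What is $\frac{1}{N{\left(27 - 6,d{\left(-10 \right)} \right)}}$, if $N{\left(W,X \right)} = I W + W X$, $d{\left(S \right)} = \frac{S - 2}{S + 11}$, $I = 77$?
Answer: $\frac{1}{1365} \approx 0.0007326$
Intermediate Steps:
$d{\left(S \right)} = \frac{-2 + S}{11 + S}$
$N{\left(W,X \right)} = 77 W + W X$
$\frac{1}{N{\left(27 - 6,d{\left(-10 \right)} \right)}} = \frac{1}{\left(27 - 6\right) \left(77 + \frac{-2 - 10}{11 - 10}\right)} = \frac{1}{\left(27 - 6\right) \left(77 + 1^{-1} \left(-12\right)\right)} = \frac{1}{21 \left(77 + 1 \left(-12\right)\right)} = \frac{1}{21 \left(77 - 12\right)} = \frac{1}{21 \cdot 65} = \frac{1}{1365}$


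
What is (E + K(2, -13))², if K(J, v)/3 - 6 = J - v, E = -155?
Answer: 8464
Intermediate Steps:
K(J, v) = 18 - 3*v + 3*J (K(J, v) = 18 + 3*(J - v) = 18 + (-3*v + 3*J) = 18 - 3*v + 3*J)
(E + K(2, -13))² = (-155 + (18 - 3*(-13) + 3*2))² = (-155 + (18 + 39 + 6))² = (-155 + 63)² = (-92)² = 8464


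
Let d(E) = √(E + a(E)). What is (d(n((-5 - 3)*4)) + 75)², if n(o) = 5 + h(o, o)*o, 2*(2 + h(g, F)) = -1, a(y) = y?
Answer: (75 + √170)² ≈ 7750.8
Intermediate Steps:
h(g, F) = -5/2 (h(g, F) = -2 + (½)*(-1) = -2 - ½ = -5/2)
n(o) = 5 - 5*o/2
d(E) = √2*√E (d(E) = √(E + E) = √(2*E) = √2*√E)
(d(n((-5 - 3)*4)) + 75)² = (√2*√(5 - 5*(-5 - 3)*4/2) + 75)² = (√2*√(5 - (-20)*4) + 75)² = (√2*√(5 - 5/2*(-32)) + 75)² = (√2*√(5 + 80) + 75)² = (√2*√85 + 75)² = (√170 + 75)² = (75 + √170)²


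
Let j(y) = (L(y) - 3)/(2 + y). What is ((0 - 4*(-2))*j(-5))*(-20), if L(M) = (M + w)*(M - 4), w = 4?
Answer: 320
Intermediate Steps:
L(M) = (-4 + M)*(4 + M) (L(M) = (M + 4)*(M - 4) = (4 + M)*(-4 + M) = (-4 + M)*(4 + M))
j(y) = (-19 + y²)/(2 + y) (j(y) = ((-16 + y²) - 3)/(2 + y) = (-19 + y²)/(2 + y))
((0 - 4*(-2))*j(-5))*(-20) = ((0 - 4*(-2))*((-19 + (-5)²)/(2 - 5)))*(-20) = ((0 + 8)*((-19 + 25)/(-3)))*(-20) = (8*(-⅓*6))*(-20) = (8*(-2))*(-20) = -16*(-20) = 320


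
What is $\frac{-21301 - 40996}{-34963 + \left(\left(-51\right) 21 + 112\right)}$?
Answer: $\frac{62297}{35922} \approx 1.7342$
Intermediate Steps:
$\frac{-21301 - 40996}{-34963 + \left(\left(-51\right) 21 + 112\right)} = - \frac{62297}{-34963 + \left(-1071 + 112\right)} = - \frac{62297}{-34963 - 959} = - \frac{62297}{-35922} = \left(-62297\right) \left(- \frac{1}{35922}\right) = \frac{62297}{35922}$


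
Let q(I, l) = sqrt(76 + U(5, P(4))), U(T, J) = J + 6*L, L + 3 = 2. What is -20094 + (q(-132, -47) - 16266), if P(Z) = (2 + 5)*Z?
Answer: -36360 + 7*sqrt(2) ≈ -36350.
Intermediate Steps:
L = -1 (L = -3 + 2 = -1)
P(Z) = 7*Z
U(T, J) = -6 + J (U(T, J) = J + 6*(-1) = J - 6 = -6 + J)
q(I, l) = 7*sqrt(2) (q(I, l) = sqrt(76 + (-6 + 7*4)) = sqrt(76 + (-6 + 28)) = sqrt(76 + 22) = sqrt(98) = 7*sqrt(2))
-20094 + (q(-132, -47) - 16266) = -20094 + (7*sqrt(2) - 16266) = -20094 + (-16266 + 7*sqrt(2)) = -36360 + 7*sqrt(2)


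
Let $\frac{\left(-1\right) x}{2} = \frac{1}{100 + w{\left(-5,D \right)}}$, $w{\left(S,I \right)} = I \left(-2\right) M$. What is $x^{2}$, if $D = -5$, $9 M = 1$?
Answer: $\frac{81}{207025} \approx 0.00039126$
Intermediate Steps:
$M = \frac{1}{9}$ ($M = \frac{1}{9} \cdot 1 = \frac{1}{9} \approx 0.11111$)
$w{\left(S,I \right)} = - \frac{2 I}{9}$ ($w{\left(S,I \right)} = I \left(-2\right) \frac{1}{9} = - 2 I \frac{1}{9} = - \frac{2 I}{9}$)
$x = - \frac{9}{455}$ ($x = - \frac{2}{100 - - \frac{10}{9}} = - \frac{2}{100 + \frac{10}{9}} = - \frac{2}{\frac{910}{9}} = \left(-2\right) \frac{9}{910} = - \frac{9}{455} \approx -0.01978$)
$x^{2} = \left(- \frac{9}{455}\right)^{2} = \frac{81}{207025}$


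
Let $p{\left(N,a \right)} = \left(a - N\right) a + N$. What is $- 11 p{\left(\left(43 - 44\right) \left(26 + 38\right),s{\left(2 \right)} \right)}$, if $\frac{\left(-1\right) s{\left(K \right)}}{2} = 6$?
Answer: $7568$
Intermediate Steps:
$s{\left(K \right)} = -12$ ($s{\left(K \right)} = \left(-2\right) 6 = -12$)
$p{\left(N,a \right)} = N + a \left(a - N\right)$ ($p{\left(N,a \right)} = a \left(a - N\right) + N = N + a \left(a - N\right)$)
$- 11 p{\left(\left(43 - 44\right) \left(26 + 38\right),s{\left(2 \right)} \right)} = - 11 \left(\left(43 - 44\right) \left(26 + 38\right) + \left(-12\right)^{2} - \left(43 - 44\right) \left(26 + 38\right) \left(-12\right)\right) = - 11 \left(\left(-1\right) 64 + 144 - \left(-1\right) 64 \left(-12\right)\right) = - 11 \left(-64 + 144 - \left(-64\right) \left(-12\right)\right) = - 11 \left(-64 + 144 - 768\right) = \left(-11\right) \left(-688\right) = 7568$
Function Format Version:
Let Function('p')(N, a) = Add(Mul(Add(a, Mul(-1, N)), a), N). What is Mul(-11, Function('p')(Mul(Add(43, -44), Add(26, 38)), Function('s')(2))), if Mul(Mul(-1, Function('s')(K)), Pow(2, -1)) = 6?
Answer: 7568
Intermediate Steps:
Function('s')(K) = -12 (Function('s')(K) = Mul(-2, 6) = -12)
Function('p')(N, a) = Add(N, Mul(a, Add(a, Mul(-1, N)))) (Function('p')(N, a) = Add(Mul(a, Add(a, Mul(-1, N))), N) = Add(N, Mul(a, Add(a, Mul(-1, N)))))
Mul(-11, Function('p')(Mul(Add(43, -44), Add(26, 38)), Function('s')(2))) = Mul(-11, Add(Mul(Add(43, -44), Add(26, 38)), Pow(-12, 2), Mul(-1, Mul(Add(43, -44), Add(26, 38)), -12))) = Mul(-11, Add(Mul(-1, 64), 144, Mul(-1, Mul(-1, 64), -12))) = Mul(-11, Add(-64, 144, Mul(-1, -64, -12))) = Mul(-11, Add(-64, 144, -768)) = Mul(-11, -688) = 7568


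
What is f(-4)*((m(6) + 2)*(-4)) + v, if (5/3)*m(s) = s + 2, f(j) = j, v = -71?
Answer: 189/5 ≈ 37.800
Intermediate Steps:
m(s) = 6/5 + 3*s/5 (m(s) = 3*(s + 2)/5 = 3*(2 + s)/5 = 6/5 + 3*s/5)
f(-4)*((m(6) + 2)*(-4)) + v = -4*((6/5 + (⅗)*6) + 2)*(-4) - 71 = -4*((6/5 + 18/5) + 2)*(-4) - 71 = -4*(24/5 + 2)*(-4) - 71 = -136*(-4)/5 - 71 = -4*(-136/5) - 71 = 544/5 - 71 = 189/5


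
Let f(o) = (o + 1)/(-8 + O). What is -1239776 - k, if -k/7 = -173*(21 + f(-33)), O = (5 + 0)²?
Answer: -21469767/17 ≈ -1.2629e+6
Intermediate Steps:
O = 25 (O = 5² = 25)
f(o) = 1/17 + o/17 (f(o) = (o + 1)/(-8 + 25) = (1 + o)/17 = (1 + o)*(1/17) = 1/17 + o/17)
k = 393575/17 (k = -(-1211)*(21 + (1/17 + (1/17)*(-33))) = -(-1211)*(21 + (1/17 - 33/17)) = -(-1211)*(21 - 32/17) = -(-1211)*325/17 = -7*(-56225/17) = 393575/17 ≈ 23151.)
-1239776 - k = -1239776 - 1*393575/17 = -1239776 - 393575/17 = -21469767/17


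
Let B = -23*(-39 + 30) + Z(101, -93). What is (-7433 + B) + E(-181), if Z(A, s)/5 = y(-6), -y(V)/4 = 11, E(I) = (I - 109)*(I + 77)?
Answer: 22714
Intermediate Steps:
E(I) = (-109 + I)*(77 + I)
y(V) = -44 (y(V) = -4*11 = -44)
Z(A, s) = -220 (Z(A, s) = 5*(-44) = -220)
B = -13 (B = -23*(-39 + 30) - 220 = -23*(-9) - 220 = 207 - 220 = -13)
(-7433 + B) + E(-181) = (-7433 - 13) + (-8393 + (-181)² - 32*(-181)) = -7446 + (-8393 + 32761 + 5792) = -7446 + 30160 = 22714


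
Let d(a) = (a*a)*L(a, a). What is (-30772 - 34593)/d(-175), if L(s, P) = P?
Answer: 13073/1071875 ≈ 0.012196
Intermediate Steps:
d(a) = a³ (d(a) = (a*a)*a = a²*a = a³)
(-30772 - 34593)/d(-175) = (-30772 - 34593)/((-175)³) = -65365/(-5359375) = -65365*(-1/5359375) = 13073/1071875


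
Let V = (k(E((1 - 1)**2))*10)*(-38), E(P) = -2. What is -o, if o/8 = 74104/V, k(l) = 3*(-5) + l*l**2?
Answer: -148208/2185 ≈ -67.830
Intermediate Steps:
k(l) = -15 + l**3
V = 8740 (V = ((-15 + (-2)**3)*10)*(-38) = ((-15 - 8)*10)*(-38) = -23*10*(-38) = -230*(-38) = 8740)
o = 148208/2185 (o = 8*(74104/8740) = 8*(74104*(1/8740)) = 8*(18526/2185) = 148208/2185 ≈ 67.830)
-o = -1*148208/2185 = -148208/2185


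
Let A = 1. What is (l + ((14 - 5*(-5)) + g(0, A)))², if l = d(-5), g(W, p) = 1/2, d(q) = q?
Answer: 4761/4 ≈ 1190.3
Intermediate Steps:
g(W, p) = ½ (g(W, p) = 1*(½) = ½)
l = -5
(l + ((14 - 5*(-5)) + g(0, A)))² = (-5 + ((14 - 5*(-5)) + ½))² = (-5 + ((14 + 25) + ½))² = (-5 + (39 + ½))² = (-5 + 79/2)² = (69/2)² = 4761/4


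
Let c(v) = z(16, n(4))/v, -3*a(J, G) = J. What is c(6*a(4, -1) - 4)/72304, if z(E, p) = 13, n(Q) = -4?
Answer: -13/867648 ≈ -1.4983e-5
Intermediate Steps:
a(J, G) = -J/3
c(v) = 13/v
c(6*a(4, -1) - 4)/72304 = (13/(6*(-⅓*4) - 4))/72304 = (13/(6*(-4/3) - 4))*(1/72304) = (13/(-8 - 4))*(1/72304) = (13/(-12))*(1/72304) = (13*(-1/12))*(1/72304) = -13/12*1/72304 = -13/867648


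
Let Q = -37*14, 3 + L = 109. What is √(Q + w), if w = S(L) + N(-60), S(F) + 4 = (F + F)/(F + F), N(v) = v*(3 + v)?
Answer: √2899 ≈ 53.842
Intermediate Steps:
L = 106 (L = -3 + 109 = 106)
Q = -518
S(F) = -3 (S(F) = -4 + (F + F)/(F + F) = -4 + (2*F)/((2*F)) = -4 + (2*F)*(1/(2*F)) = -4 + 1 = -3)
w = 3417 (w = -3 - 60*(3 - 60) = -3 - 60*(-57) = -3 + 3420 = 3417)
√(Q + w) = √(-518 + 3417) = √2899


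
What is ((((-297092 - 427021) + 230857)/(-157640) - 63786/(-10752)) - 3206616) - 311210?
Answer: -17745557190023/5044480 ≈ -3.5178e+6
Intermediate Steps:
((((-297092 - 427021) + 230857)/(-157640) - 63786/(-10752)) - 3206616) - 311210 = (((-724113 + 230857)*(-1/157640) - 63786*(-1/10752)) - 3206616) - 311210 = ((-493256*(-1/157640) + 10631/1792) - 3206616) - 311210 = ((61657/19705 + 10631/1792) - 3206616) - 311210 = (45710457/5044480 - 3206616) - 311210 = -16175664569223/5044480 - 311210 = -17745557190023/5044480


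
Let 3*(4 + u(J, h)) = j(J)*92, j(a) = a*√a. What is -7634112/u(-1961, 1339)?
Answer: 8588376/1994612137129 - 129120507576*I*√1961/1994612137129 ≈ 4.3058e-6 - 2.8667*I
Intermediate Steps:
j(a) = a^(3/2)
u(J, h) = -4 + 92*J^(3/2)/3 (u(J, h) = -4 + (J^(3/2)*92)/3 = -4 + (92*J^(3/2))/3 = -4 + 92*J^(3/2)/3)
-7634112/u(-1961, 1339) = -7634112/(-4 + 92*(-1961)^(3/2)/3) = -7634112/(-4 + 92*(-1961*I*√1961)/3) = -7634112/(-4 - 180412*I*√1961/3)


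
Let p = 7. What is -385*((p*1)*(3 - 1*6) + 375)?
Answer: -136290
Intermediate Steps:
-385*((p*1)*(3 - 1*6) + 375) = -385*((7*1)*(3 - 1*6) + 375) = -385*(7*(3 - 6) + 375) = -385*(7*(-3) + 375) = -385*(-21 + 375) = -385*354 = -136290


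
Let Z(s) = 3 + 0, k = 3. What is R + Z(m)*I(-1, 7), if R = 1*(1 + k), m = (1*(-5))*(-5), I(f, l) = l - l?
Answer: 4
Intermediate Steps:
I(f, l) = 0
m = 25 (m = -5*(-5) = 25)
Z(s) = 3
R = 4 (R = 1*(1 + 3) = 1*4 = 4)
R + Z(m)*I(-1, 7) = 4 + 3*0 = 4 + 0 = 4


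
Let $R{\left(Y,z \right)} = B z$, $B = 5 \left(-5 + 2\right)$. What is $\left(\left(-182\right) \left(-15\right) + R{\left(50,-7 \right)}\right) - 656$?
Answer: $2179$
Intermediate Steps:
$B = -15$ ($B = 5 \left(-3\right) = -15$)
$R{\left(Y,z \right)} = - 15 z$
$\left(\left(-182\right) \left(-15\right) + R{\left(50,-7 \right)}\right) - 656 = \left(\left(-182\right) \left(-15\right) - -105\right) - 656 = \left(2730 + 105\right) - 656 = 2835 - 656 = 2179$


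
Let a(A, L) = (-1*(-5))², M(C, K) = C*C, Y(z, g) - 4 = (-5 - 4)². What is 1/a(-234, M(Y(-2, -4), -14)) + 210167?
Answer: 5254176/25 ≈ 2.1017e+5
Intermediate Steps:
Y(z, g) = 85 (Y(z, g) = 4 + (-5 - 4)² = 4 + (-9)² = 4 + 81 = 85)
M(C, K) = C²
a(A, L) = 25 (a(A, L) = 5² = 25)
1/a(-234, M(Y(-2, -4), -14)) + 210167 = 1/25 + 210167 = 5254176/25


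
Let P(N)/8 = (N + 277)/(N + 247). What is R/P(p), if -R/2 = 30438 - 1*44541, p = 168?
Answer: 1170549/356 ≈ 3288.1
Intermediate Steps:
P(N) = 8*(277 + N)/(247 + N) (P(N) = 8*((N + 277)/(N + 247)) = 8*((277 + N)/(247 + N)) = 8*(277 + N)/(247 + N))
R = 28206 (R = -2*(30438 - 1*44541) = -2*(30438 - 44541) = -2*(-14103) = 28206)
R/P(p) = 28206/((8*(277 + 168)/(247 + 168))) = 28206/((8*445/415)) = 28206/((8*(1/415)*445)) = 28206/(712/83) = 28206*(83/712) = 1170549/356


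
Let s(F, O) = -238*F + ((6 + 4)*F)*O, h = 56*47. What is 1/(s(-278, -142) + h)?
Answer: 1/463556 ≈ 2.1572e-6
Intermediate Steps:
h = 2632
s(F, O) = -238*F + 10*F*O (s(F, O) = -238*F + (10*F)*O = -238*F + 10*F*O)
1/(s(-278, -142) + h) = 1/(2*(-278)*(-119 + 5*(-142)) + 2632) = 1/(2*(-278)*(-119 - 710) + 2632) = 1/(2*(-278)*(-829) + 2632) = 1/(460924 + 2632) = 1/463556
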